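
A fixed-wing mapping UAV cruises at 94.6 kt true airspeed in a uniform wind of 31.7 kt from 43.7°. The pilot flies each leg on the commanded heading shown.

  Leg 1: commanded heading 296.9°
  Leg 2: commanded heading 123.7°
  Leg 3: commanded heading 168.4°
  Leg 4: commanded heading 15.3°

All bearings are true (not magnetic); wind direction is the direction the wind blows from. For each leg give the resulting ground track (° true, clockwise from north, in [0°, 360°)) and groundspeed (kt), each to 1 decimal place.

Leg 1: heading 296.9°; drift -16.3° → track 280.6°, groundspeed 108.1 kt
Leg 2: heading 123.7°; drift +19.3° → track 143.0°, groundspeed 94.4 kt
Leg 3: heading 168.4°; drift +13.0° → track 181.4°, groundspeed 115.6 kt
Leg 4: heading 15.3°; drift -12.7° → track 2.6°, groundspeed 68.4 kt

Leg 1: track=280.6°, groundspeed=108.1 kt
Leg 2: track=143.0°, groundspeed=94.4 kt
Leg 3: track=181.4°, groundspeed=115.6 kt
Leg 4: track=2.6°, groundspeed=68.4 kt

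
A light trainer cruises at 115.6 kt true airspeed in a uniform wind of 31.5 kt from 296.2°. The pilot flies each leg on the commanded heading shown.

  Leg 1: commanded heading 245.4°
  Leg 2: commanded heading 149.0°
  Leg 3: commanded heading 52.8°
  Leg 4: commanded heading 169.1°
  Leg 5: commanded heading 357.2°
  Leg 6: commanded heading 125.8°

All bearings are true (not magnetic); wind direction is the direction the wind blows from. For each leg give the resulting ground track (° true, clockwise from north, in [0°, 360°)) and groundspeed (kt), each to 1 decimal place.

Leg 1: track=231.1°, groundspeed=98.8 kt
Leg 2: track=142.2°, groundspeed=143.1 kt
Leg 3: track=65.1°, groundspeed=132.7 kt
Leg 4: track=158.5°, groundspeed=136.9 kt
Leg 5: track=12.6°, groundspeed=104.0 kt
Leg 6: track=123.7°, groundspeed=146.8 kt

Leg 1: heading 245.4°; drift -14.3° → track 231.1°, groundspeed 98.8 kt
Leg 2: heading 149.0°; drift -6.8° → track 142.2°, groundspeed 143.1 kt
Leg 3: heading 52.8°; drift +12.3° → track 65.1°, groundspeed 132.7 kt
Leg 4: heading 169.1°; drift -10.6° → track 158.5°, groundspeed 136.9 kt
Leg 5: heading 357.2°; drift +15.4° → track 12.6°, groundspeed 104.0 kt
Leg 6: heading 125.8°; drift -2.1° → track 123.7°, groundspeed 146.8 kt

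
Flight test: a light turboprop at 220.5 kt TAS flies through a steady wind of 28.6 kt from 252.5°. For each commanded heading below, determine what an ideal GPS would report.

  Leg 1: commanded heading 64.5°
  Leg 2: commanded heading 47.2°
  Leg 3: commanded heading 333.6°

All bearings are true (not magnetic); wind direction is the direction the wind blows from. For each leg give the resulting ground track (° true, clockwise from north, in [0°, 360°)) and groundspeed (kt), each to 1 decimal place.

Leg 1: track=65.4°, groundspeed=248.9 kt
Leg 2: track=50.0°, groundspeed=246.7 kt
Leg 3: track=341.1°, groundspeed=217.9 kt

Leg 1: heading 64.5°; drift +0.9° → track 65.4°, groundspeed 248.9 kt
Leg 2: heading 47.2°; drift +2.8° → track 50.0°, groundspeed 246.7 kt
Leg 3: heading 333.6°; drift +7.5° → track 341.1°, groundspeed 217.9 kt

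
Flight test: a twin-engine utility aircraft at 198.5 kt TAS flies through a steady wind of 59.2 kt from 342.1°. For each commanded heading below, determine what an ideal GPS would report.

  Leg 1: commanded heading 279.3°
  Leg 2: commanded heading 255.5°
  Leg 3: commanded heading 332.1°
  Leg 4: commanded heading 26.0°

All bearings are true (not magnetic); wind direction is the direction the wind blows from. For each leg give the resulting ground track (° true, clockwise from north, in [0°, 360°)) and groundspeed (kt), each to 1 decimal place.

Leg 1: track=262.2°, groundspeed=179.3 kt
Leg 2: track=238.6°, groundspeed=203.7 kt
Leg 3: track=327.9°, groundspeed=140.6 kt
Leg 4: track=40.8°, groundspeed=161.2 kt

Leg 1: heading 279.3°; drift -17.1° → track 262.2°, groundspeed 179.3 kt
Leg 2: heading 255.5°; drift -16.9° → track 238.6°, groundspeed 203.7 kt
Leg 3: heading 332.1°; drift -4.2° → track 327.9°, groundspeed 140.6 kt
Leg 4: heading 26.0°; drift +14.8° → track 40.8°, groundspeed 161.2 kt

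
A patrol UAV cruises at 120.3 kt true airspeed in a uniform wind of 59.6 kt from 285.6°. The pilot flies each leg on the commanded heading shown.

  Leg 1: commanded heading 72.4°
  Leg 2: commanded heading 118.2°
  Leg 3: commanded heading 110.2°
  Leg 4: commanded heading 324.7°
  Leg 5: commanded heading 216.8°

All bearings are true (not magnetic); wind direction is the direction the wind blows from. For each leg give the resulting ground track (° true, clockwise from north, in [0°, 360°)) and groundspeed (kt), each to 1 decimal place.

Leg 1: track=83.3°, groundspeed=173.3 kt
Leg 2: track=114.0°, groundspeed=178.9 kt
Leg 3: track=108.7°, groundspeed=179.8 kt
Leg 4: track=351.6°, groundspeed=83.0 kt
Leg 5: track=187.4°, groundspeed=113.3 kt

Leg 1: heading 72.4°; drift +10.9° → track 83.3°, groundspeed 173.3 kt
Leg 2: heading 118.2°; drift -4.2° → track 114.0°, groundspeed 178.9 kt
Leg 3: heading 110.2°; drift -1.5° → track 108.7°, groundspeed 179.8 kt
Leg 4: heading 324.7°; drift +26.9° → track 351.6°, groundspeed 83.0 kt
Leg 5: heading 216.8°; drift -29.4° → track 187.4°, groundspeed 113.3 kt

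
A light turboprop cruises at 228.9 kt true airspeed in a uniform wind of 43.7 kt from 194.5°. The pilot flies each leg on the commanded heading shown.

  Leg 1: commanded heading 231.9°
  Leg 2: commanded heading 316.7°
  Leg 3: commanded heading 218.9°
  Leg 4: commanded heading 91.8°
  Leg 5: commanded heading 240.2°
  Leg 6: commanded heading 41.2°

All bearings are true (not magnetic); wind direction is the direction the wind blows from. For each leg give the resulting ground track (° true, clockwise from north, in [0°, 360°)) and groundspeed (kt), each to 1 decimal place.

Leg 1: heading 231.9°; drift +7.8° → track 239.7°, groundspeed 196.0 kt
Leg 2: heading 316.7°; drift +8.3° → track 325.0°, groundspeed 254.9 kt
Leg 3: heading 218.9°; drift +5.5° → track 224.4°, groundspeed 190.0 kt
Leg 4: heading 91.8°; drift -10.1° → track 81.7°, groundspeed 242.3 kt
Leg 5: heading 240.2°; drift +9.0° → track 249.2°, groundspeed 200.8 kt
Leg 6: heading 41.2°; drift -4.2° → track 37.0°, groundspeed 268.7 kt

Leg 1: track=239.7°, groundspeed=196.0 kt
Leg 2: track=325.0°, groundspeed=254.9 kt
Leg 3: track=224.4°, groundspeed=190.0 kt
Leg 4: track=81.7°, groundspeed=242.3 kt
Leg 5: track=249.2°, groundspeed=200.8 kt
Leg 6: track=37.0°, groundspeed=268.7 kt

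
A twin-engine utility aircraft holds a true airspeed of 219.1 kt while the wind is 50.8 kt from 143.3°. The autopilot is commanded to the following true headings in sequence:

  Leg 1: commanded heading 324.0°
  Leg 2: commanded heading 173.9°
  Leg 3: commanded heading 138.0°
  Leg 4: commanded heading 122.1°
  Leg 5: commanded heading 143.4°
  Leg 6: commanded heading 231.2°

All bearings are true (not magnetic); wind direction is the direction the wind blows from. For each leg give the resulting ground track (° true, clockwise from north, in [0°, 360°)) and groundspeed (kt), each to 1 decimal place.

Leg 1: heading 324.0°; drift -0.1° → track 323.9°, groundspeed 269.9 kt
Leg 2: heading 173.9°; drift +8.4° → track 182.3°, groundspeed 177.3 kt
Leg 3: heading 138.0°; drift -1.6° → track 136.4°, groundspeed 168.6 kt
Leg 4: heading 122.1°; drift -6.1° → track 116.0°, groundspeed 172.7 kt
Leg 5: heading 143.4°; drift +0.0° → track 143.4°, groundspeed 168.3 kt
Leg 6: heading 231.2°; drift +13.2° → track 244.4°, groundspeed 223.1 kt

Leg 1: track=323.9°, groundspeed=269.9 kt
Leg 2: track=182.3°, groundspeed=177.3 kt
Leg 3: track=136.4°, groundspeed=168.6 kt
Leg 4: track=116.0°, groundspeed=172.7 kt
Leg 5: track=143.4°, groundspeed=168.3 kt
Leg 6: track=244.4°, groundspeed=223.1 kt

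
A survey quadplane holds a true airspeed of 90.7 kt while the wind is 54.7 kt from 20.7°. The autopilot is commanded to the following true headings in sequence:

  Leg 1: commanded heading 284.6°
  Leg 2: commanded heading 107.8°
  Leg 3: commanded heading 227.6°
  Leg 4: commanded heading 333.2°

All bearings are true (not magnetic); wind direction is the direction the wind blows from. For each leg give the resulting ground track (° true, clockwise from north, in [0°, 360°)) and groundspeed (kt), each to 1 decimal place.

Leg 1: track=255.2°, groundspeed=110.8 kt
Leg 2: track=139.7°, groundspeed=103.5 kt
Leg 3: track=217.5°, groundspeed=141.7 kt
Leg 4: track=296.3°, groundspeed=67.2 kt

Leg 1: heading 284.6°; drift -29.4° → track 255.2°, groundspeed 110.8 kt
Leg 2: heading 107.8°; drift +31.9° → track 139.7°, groundspeed 103.5 kt
Leg 3: heading 227.6°; drift -10.1° → track 217.5°, groundspeed 141.7 kt
Leg 4: heading 333.2°; drift -36.9° → track 296.3°, groundspeed 67.2 kt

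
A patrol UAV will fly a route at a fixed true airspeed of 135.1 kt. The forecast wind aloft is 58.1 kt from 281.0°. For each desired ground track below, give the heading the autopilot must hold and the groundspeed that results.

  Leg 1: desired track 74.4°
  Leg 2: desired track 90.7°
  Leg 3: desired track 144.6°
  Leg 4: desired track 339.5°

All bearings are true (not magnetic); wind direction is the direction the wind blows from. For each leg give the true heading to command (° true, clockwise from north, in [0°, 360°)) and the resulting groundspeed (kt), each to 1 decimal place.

Leg 1: heading=63.3°, groundspeed=184.5 kt
Leg 2: heading=86.3°, groundspeed=191.9 kt
Leg 3: heading=161.9°, groundspeed=171.1 kt
Leg 4: heading=318.0°, groundspeed=95.3 kt

Leg 1: desired track 74.4°; wind correction -11.1° → command heading 63.3°, groundspeed 184.5 kt
Leg 2: desired track 90.7°; wind correction -4.4° → command heading 86.3°, groundspeed 191.9 kt
Leg 3: desired track 144.6°; wind correction +17.3° → command heading 161.9°, groundspeed 171.1 kt
Leg 4: desired track 339.5°; wind correction -21.5° → command heading 318.0°, groundspeed 95.3 kt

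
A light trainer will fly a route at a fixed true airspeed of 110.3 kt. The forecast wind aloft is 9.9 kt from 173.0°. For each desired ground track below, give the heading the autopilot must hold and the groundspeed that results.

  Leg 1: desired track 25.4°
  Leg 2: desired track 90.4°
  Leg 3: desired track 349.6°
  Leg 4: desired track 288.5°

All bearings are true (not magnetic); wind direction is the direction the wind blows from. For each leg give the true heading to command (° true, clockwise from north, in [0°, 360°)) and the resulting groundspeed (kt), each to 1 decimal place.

Leg 1: desired track 25.4°; wind correction +2.8° → command heading 28.2°, groundspeed 118.5 kt
Leg 2: desired track 90.4°; wind correction +5.1° → command heading 95.5°, groundspeed 108.6 kt
Leg 3: desired track 349.6°; wind correction -0.3° → command heading 349.3°, groundspeed 120.2 kt
Leg 4: desired track 288.5°; wind correction -4.6° → command heading 283.9°, groundspeed 114.2 kt

Leg 1: heading=28.2°, groundspeed=118.5 kt
Leg 2: heading=95.5°, groundspeed=108.6 kt
Leg 3: heading=349.3°, groundspeed=120.2 kt
Leg 4: heading=283.9°, groundspeed=114.2 kt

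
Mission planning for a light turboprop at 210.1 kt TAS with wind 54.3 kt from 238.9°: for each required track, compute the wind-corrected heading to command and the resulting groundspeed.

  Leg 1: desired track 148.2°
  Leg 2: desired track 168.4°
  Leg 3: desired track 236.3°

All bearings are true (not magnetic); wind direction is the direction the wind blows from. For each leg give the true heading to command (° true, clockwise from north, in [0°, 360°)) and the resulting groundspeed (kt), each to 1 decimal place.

Leg 1: desired track 148.2°; wind correction +15.0° → command heading 163.2°, groundspeed 203.6 kt
Leg 2: desired track 168.4°; wind correction +14.1° → command heading 182.5°, groundspeed 185.6 kt
Leg 3: desired track 236.3°; wind correction +0.7° → command heading 237.0°, groundspeed 155.8 kt

Leg 1: heading=163.2°, groundspeed=203.6 kt
Leg 2: heading=182.5°, groundspeed=185.6 kt
Leg 3: heading=237.0°, groundspeed=155.8 kt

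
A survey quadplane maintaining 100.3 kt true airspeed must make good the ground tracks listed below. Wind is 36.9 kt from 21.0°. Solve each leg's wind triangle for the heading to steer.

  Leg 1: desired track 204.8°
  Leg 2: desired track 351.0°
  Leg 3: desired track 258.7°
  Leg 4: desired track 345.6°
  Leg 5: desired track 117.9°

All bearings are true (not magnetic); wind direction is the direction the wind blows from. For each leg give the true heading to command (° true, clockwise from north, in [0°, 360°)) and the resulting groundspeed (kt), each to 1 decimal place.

Leg 1: desired track 204.8°; wind correction +1.4° → command heading 206.2°, groundspeed 137.1 kt
Leg 2: desired track 351.0°; wind correction +10.6° → command heading 1.6°, groundspeed 66.6 kt
Leg 3: desired track 258.7°; wind correction +18.1° → command heading 276.8°, groundspeed 115.0 kt
Leg 4: desired track 345.6°; wind correction +12.3° → command heading 357.9°, groundspeed 67.9 kt
Leg 5: desired track 117.9°; wind correction -21.4° → command heading 96.5°, groundspeed 97.8 kt

Leg 1: heading=206.2°, groundspeed=137.1 kt
Leg 2: heading=1.6°, groundspeed=66.6 kt
Leg 3: heading=276.8°, groundspeed=115.0 kt
Leg 4: heading=357.9°, groundspeed=67.9 kt
Leg 5: heading=96.5°, groundspeed=97.8 kt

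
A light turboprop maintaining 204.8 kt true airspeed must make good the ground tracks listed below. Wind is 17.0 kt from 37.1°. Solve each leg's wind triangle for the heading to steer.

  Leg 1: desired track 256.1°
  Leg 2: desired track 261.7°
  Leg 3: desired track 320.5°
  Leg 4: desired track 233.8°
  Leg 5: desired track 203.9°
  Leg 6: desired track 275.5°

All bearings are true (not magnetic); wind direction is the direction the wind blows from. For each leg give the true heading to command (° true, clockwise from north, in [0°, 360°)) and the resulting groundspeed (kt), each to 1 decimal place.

Leg 1: desired track 256.1°; wind correction +3.0° → command heading 259.1°, groundspeed 217.7 kt
Leg 2: desired track 261.7°; wind correction +3.3° → command heading 265.0°, groundspeed 216.6 kt
Leg 3: desired track 320.5°; wind correction +4.6° → command heading 325.1°, groundspeed 200.2 kt
Leg 4: desired track 233.8°; wind correction +1.4° → command heading 235.2°, groundspeed 221.0 kt
Leg 5: desired track 203.9°; wind correction -1.1° → command heading 202.8°, groundspeed 221.3 kt
Leg 6: desired track 275.5°; wind correction +4.1° → command heading 279.6°, groundspeed 213.2 kt

Leg 1: heading=259.1°, groundspeed=217.7 kt
Leg 2: heading=265.0°, groundspeed=216.6 kt
Leg 3: heading=325.1°, groundspeed=200.2 kt
Leg 4: heading=235.2°, groundspeed=221.0 kt
Leg 5: heading=202.8°, groundspeed=221.3 kt
Leg 6: heading=279.6°, groundspeed=213.2 kt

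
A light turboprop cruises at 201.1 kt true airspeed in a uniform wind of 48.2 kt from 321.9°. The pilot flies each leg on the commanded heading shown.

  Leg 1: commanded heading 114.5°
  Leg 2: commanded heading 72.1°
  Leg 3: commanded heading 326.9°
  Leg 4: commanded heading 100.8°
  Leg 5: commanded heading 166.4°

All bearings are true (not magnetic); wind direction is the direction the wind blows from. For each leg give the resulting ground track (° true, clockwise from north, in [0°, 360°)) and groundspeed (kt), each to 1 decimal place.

Leg 1: heading 114.5°; drift +5.2° → track 119.7°, groundspeed 244.9 kt
Leg 2: heading 72.1°; drift +11.7° → track 83.8°, groundspeed 222.4 kt
Leg 3: heading 326.9°; drift +1.6° → track 328.5°, groundspeed 153.1 kt
Leg 4: heading 100.8°; drift +7.6° → track 108.4°, groundspeed 239.5 kt
Leg 5: heading 166.4°; drift -4.7° → track 161.7°, groundspeed 245.8 kt

Leg 1: track=119.7°, groundspeed=244.9 kt
Leg 2: track=83.8°, groundspeed=222.4 kt
Leg 3: track=328.5°, groundspeed=153.1 kt
Leg 4: track=108.4°, groundspeed=239.5 kt
Leg 5: track=161.7°, groundspeed=245.8 kt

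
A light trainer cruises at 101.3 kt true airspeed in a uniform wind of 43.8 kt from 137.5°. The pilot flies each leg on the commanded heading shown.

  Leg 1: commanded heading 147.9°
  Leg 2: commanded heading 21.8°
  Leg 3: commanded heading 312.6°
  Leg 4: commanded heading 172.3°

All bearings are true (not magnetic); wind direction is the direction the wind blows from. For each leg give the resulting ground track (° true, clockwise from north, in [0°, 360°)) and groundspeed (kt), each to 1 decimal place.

Leg 1: track=155.6°, groundspeed=58.8 kt
Leg 2: track=3.6°, groundspeed=126.6 kt
Leg 3: track=314.1°, groundspeed=145.0 kt
Leg 4: track=193.2°, groundspeed=70.0 kt

Leg 1: heading 147.9°; drift +7.7° → track 155.6°, groundspeed 58.8 kt
Leg 2: heading 21.8°; drift -18.2° → track 3.6°, groundspeed 126.6 kt
Leg 3: heading 312.6°; drift +1.5° → track 314.1°, groundspeed 145.0 kt
Leg 4: heading 172.3°; drift +20.9° → track 193.2°, groundspeed 70.0 kt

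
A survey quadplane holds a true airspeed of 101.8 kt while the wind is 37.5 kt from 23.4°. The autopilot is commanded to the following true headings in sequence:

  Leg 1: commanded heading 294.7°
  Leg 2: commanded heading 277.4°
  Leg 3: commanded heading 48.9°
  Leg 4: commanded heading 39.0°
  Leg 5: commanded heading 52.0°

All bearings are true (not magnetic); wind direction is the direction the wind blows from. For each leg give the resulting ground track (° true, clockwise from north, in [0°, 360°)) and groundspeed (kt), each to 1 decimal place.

Leg 1: heading 294.7°; drift -20.4° → track 274.3°, groundspeed 107.7 kt
Leg 2: heading 277.4°; drift -17.8° → track 259.6°, groundspeed 117.8 kt
Leg 3: heading 48.9°; drift +13.4° → track 62.3°, groundspeed 69.8 kt
Leg 4: heading 39.0°; drift +8.7° → track 47.7°, groundspeed 66.5 kt
Leg 5: heading 52.0°; drift +14.6° → track 66.6°, groundspeed 71.2 kt

Leg 1: track=274.3°, groundspeed=107.7 kt
Leg 2: track=259.6°, groundspeed=117.8 kt
Leg 3: track=62.3°, groundspeed=69.8 kt
Leg 4: track=47.7°, groundspeed=66.5 kt
Leg 5: track=66.6°, groundspeed=71.2 kt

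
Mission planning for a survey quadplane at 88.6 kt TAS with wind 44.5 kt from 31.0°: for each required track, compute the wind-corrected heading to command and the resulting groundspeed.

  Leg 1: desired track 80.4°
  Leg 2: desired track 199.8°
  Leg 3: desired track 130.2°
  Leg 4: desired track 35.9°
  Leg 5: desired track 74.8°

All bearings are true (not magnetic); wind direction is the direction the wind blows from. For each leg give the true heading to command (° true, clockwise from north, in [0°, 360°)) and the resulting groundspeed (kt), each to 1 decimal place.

Leg 1: heading=58.0°, groundspeed=52.9 kt
Leg 2: heading=194.2°, groundspeed=131.8 kt
Leg 3: heading=100.5°, groundspeed=84.1 kt
Leg 4: heading=33.4°, groundspeed=44.2 kt
Leg 5: heading=54.5°, groundspeed=51.0 kt

Leg 1: desired track 80.4°; wind correction -22.4° → command heading 58.0°, groundspeed 52.9 kt
Leg 2: desired track 199.8°; wind correction -5.6° → command heading 194.2°, groundspeed 131.8 kt
Leg 3: desired track 130.2°; wind correction -29.7° → command heading 100.5°, groundspeed 84.1 kt
Leg 4: desired track 35.9°; wind correction -2.5° → command heading 33.4°, groundspeed 44.2 kt
Leg 5: desired track 74.8°; wind correction -20.3° → command heading 54.5°, groundspeed 51.0 kt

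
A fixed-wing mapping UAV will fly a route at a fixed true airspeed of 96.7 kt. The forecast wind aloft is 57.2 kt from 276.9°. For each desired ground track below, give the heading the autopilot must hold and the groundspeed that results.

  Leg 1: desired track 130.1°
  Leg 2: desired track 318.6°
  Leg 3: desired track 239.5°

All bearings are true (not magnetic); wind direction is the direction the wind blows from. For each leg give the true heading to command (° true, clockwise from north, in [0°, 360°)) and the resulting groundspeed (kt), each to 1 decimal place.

Leg 1: desired track 130.1°; wind correction +18.9° → command heading 149.0°, groundspeed 139.4 kt
Leg 2: desired track 318.6°; wind correction -23.2° → command heading 295.4°, groundspeed 46.2 kt
Leg 3: desired track 239.5°; wind correction +21.1° → command heading 260.6°, groundspeed 44.8 kt

Leg 1: heading=149.0°, groundspeed=139.4 kt
Leg 2: heading=295.4°, groundspeed=46.2 kt
Leg 3: heading=260.6°, groundspeed=44.8 kt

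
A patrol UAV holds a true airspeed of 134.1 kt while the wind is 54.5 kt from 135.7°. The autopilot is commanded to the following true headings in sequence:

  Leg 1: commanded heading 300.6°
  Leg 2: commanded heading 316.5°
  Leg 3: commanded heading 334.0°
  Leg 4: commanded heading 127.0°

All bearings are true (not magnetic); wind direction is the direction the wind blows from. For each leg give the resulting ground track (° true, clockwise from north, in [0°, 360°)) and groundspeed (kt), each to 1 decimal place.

Leg 1: track=304.9°, groundspeed=187.3 kt
Leg 2: track=316.3°, groundspeed=188.6 kt
Leg 3: track=328.7°, groundspeed=186.6 kt
Leg 4: track=121.1°, groundspeed=80.6 kt

Leg 1: heading 300.6°; drift +4.3° → track 304.9°, groundspeed 187.3 kt
Leg 2: heading 316.5°; drift -0.2° → track 316.3°, groundspeed 188.6 kt
Leg 3: heading 334.0°; drift -5.3° → track 328.7°, groundspeed 186.6 kt
Leg 4: heading 127.0°; drift -5.9° → track 121.1°, groundspeed 80.6 kt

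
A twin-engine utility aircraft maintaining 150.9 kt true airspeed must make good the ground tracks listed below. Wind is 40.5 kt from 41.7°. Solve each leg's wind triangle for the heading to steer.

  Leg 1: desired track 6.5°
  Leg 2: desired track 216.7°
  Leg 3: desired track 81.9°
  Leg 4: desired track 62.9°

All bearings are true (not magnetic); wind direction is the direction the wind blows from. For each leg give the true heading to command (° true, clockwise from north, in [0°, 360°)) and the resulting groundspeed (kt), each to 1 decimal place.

Leg 1: heading=15.4°, groundspeed=116.0 kt
Leg 2: heading=215.4°, groundspeed=191.2 kt
Leg 3: heading=71.9°, groundspeed=117.7 kt
Leg 4: heading=57.3°, groundspeed=112.4 kt

Leg 1: desired track 6.5°; wind correction +8.9° → command heading 15.4°, groundspeed 116.0 kt
Leg 2: desired track 216.7°; wind correction -1.3° → command heading 215.4°, groundspeed 191.2 kt
Leg 3: desired track 81.9°; wind correction -10.0° → command heading 71.9°, groundspeed 117.7 kt
Leg 4: desired track 62.9°; wind correction -5.6° → command heading 57.3°, groundspeed 112.4 kt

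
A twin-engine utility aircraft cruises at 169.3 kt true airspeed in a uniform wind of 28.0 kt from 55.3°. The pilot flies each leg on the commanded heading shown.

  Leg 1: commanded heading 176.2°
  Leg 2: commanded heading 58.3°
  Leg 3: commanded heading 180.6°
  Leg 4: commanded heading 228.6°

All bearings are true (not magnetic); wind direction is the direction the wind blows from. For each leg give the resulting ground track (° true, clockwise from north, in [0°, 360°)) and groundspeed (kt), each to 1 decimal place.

Leg 1: track=183.7°, groundspeed=185.2 kt
Leg 2: track=58.9°, groundspeed=141.3 kt
Leg 3: track=187.6°, groundspeed=186.9 kt
Leg 4: track=229.5°, groundspeed=197.1 kt

Leg 1: heading 176.2°; drift +7.5° → track 183.7°, groundspeed 185.2 kt
Leg 2: heading 58.3°; drift +0.6° → track 58.9°, groundspeed 141.3 kt
Leg 3: heading 180.6°; drift +7.0° → track 187.6°, groundspeed 186.9 kt
Leg 4: heading 228.6°; drift +0.9° → track 229.5°, groundspeed 197.1 kt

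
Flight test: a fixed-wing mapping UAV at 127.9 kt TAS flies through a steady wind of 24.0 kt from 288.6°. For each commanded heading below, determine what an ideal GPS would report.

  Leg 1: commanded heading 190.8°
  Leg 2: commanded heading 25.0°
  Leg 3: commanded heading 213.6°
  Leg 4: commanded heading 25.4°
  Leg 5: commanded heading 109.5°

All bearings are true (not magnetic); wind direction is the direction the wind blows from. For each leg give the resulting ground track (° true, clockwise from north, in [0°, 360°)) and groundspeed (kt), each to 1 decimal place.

Leg 1: track=180.5°, groundspeed=133.3 kt
Leg 2: track=35.4°, groundspeed=132.7 kt
Leg 3: track=202.8°, groundspeed=123.9 kt
Leg 4: track=35.7°, groundspeed=132.9 kt
Leg 5: track=109.4°, groundspeed=151.9 kt

Leg 1: heading 190.8°; drift -10.3° → track 180.5°, groundspeed 133.3 kt
Leg 2: heading 25.0°; drift +10.4° → track 35.4°, groundspeed 132.7 kt
Leg 3: heading 213.6°; drift -10.8° → track 202.8°, groundspeed 123.9 kt
Leg 4: heading 25.4°; drift +10.3° → track 35.7°, groundspeed 132.9 kt
Leg 5: heading 109.5°; drift -0.1° → track 109.4°, groundspeed 151.9 kt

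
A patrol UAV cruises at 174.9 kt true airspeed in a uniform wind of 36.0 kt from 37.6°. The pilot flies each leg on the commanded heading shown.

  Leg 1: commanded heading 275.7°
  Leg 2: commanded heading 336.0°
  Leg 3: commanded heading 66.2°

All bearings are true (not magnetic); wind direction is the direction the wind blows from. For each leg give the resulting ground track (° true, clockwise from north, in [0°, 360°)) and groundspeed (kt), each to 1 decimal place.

Leg 1: heading 275.7°; drift -9.0° → track 266.7°, groundspeed 196.3 kt
Leg 2: heading 336.0°; drift -11.3° → track 324.7°, groundspeed 160.9 kt
Leg 3: heading 66.2°; drift +6.9° → track 73.1°, groundspeed 144.3 kt

Leg 1: track=266.7°, groundspeed=196.3 kt
Leg 2: track=324.7°, groundspeed=160.9 kt
Leg 3: track=73.1°, groundspeed=144.3 kt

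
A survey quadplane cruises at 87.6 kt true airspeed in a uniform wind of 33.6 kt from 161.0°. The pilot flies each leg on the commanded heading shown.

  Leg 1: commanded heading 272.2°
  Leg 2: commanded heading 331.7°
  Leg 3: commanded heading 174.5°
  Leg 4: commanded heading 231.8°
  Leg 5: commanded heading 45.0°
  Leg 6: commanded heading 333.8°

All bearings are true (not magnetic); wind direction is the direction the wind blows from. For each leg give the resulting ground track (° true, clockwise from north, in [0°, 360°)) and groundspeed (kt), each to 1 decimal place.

Leg 1: heading 272.2°; drift +17.4° → track 289.6°, groundspeed 104.6 kt
Leg 2: heading 331.7°; drift +2.6° → track 334.3°, groundspeed 120.9 kt
Leg 3: heading 174.5°; drift +8.1° → track 182.6°, groundspeed 55.5 kt
Leg 4: heading 231.8°; drift +22.5° → track 254.3°, groundspeed 82.9 kt
Leg 5: heading 45.0°; drift -16.4° → track 28.6°, groundspeed 106.7 kt
Leg 6: heading 333.8°; drift +2.0° → track 335.8°, groundspeed 121.0 kt

Leg 1: track=289.6°, groundspeed=104.6 kt
Leg 2: track=334.3°, groundspeed=120.9 kt
Leg 3: track=182.6°, groundspeed=55.5 kt
Leg 4: track=254.3°, groundspeed=82.9 kt
Leg 5: track=28.6°, groundspeed=106.7 kt
Leg 6: track=335.8°, groundspeed=121.0 kt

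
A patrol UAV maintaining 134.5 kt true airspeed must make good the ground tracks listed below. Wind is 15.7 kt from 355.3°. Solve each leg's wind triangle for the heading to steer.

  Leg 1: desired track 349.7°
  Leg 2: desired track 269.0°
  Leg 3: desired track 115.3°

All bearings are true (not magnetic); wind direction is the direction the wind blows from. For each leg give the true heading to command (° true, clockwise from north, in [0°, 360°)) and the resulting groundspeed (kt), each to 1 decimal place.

Leg 1: desired track 349.7°; wind correction +0.7° → command heading 350.4°, groundspeed 118.9 kt
Leg 2: desired track 269.0°; wind correction +6.7° → command heading 275.7°, groundspeed 132.6 kt
Leg 3: desired track 115.3°; wind correction -5.8° → command heading 109.5°, groundspeed 141.7 kt

Leg 1: heading=350.4°, groundspeed=118.9 kt
Leg 2: heading=275.7°, groundspeed=132.6 kt
Leg 3: heading=109.5°, groundspeed=141.7 kt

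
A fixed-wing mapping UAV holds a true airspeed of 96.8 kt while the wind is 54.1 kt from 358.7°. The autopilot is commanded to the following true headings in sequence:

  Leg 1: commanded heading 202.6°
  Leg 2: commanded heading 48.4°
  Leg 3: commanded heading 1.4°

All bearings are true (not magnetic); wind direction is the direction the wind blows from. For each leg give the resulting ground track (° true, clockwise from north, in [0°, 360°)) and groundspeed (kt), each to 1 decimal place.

Leg 1: heading 202.6°; drift -8.5° → track 194.1°, groundspeed 147.9 kt
Leg 2: heading 48.4°; drift +33.7° → track 82.1°, groundspeed 74.3 kt
Leg 3: heading 1.4°; drift +3.4° → track 4.8°, groundspeed 42.8 kt

Leg 1: track=194.1°, groundspeed=147.9 kt
Leg 2: track=82.1°, groundspeed=74.3 kt
Leg 3: track=4.8°, groundspeed=42.8 kt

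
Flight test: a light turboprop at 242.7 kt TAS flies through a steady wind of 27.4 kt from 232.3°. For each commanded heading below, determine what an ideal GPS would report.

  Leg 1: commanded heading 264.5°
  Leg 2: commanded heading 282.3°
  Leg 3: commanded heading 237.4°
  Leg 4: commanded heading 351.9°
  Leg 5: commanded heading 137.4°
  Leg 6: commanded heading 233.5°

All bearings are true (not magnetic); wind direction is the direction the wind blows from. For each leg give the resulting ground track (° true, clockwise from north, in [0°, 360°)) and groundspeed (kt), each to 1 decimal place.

Leg 1: track=268.3°, groundspeed=220.0 kt
Leg 2: track=287.6°, groundspeed=226.1 kt
Leg 3: track=238.0°, groundspeed=215.4 kt
Leg 4: track=357.2°, groundspeed=257.3 kt
Leg 5: track=131.0°, groundspeed=246.6 kt
Leg 6: track=233.7°, groundspeed=215.3 kt

Leg 1: heading 264.5°; drift +3.8° → track 268.3°, groundspeed 220.0 kt
Leg 2: heading 282.3°; drift +5.3° → track 287.6°, groundspeed 226.1 kt
Leg 3: heading 237.4°; drift +0.6° → track 238.0°, groundspeed 215.4 kt
Leg 4: heading 351.9°; drift +5.3° → track 357.2°, groundspeed 257.3 kt
Leg 5: heading 137.4°; drift -6.4° → track 131.0°, groundspeed 246.6 kt
Leg 6: heading 233.5°; drift +0.2° → track 233.7°, groundspeed 215.3 kt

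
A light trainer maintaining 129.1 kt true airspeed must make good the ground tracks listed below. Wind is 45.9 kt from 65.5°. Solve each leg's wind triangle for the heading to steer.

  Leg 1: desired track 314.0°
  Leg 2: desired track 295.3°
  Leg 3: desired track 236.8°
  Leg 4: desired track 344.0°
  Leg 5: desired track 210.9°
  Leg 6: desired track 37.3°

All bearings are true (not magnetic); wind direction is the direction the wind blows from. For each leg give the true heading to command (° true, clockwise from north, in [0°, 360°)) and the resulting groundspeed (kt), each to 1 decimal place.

Leg 1: desired track 314.0°; wind correction +19.3° → command heading 333.3°, groundspeed 138.7 kt
Leg 2: desired track 295.3°; wind correction +15.8° → command heading 311.1°, groundspeed 153.9 kt
Leg 3: desired track 236.8°; wind correction -3.1° → command heading 233.7°, groundspeed 174.3 kt
Leg 4: desired track 344.0°; wind correction +20.6° → command heading 4.6°, groundspeed 114.1 kt
Leg 5: desired track 210.9°; wind correction -11.6° → command heading 199.3°, groundspeed 164.2 kt
Leg 6: desired track 37.3°; wind correction +9.7° → command heading 47.0°, groundspeed 86.8 kt

Leg 1: heading=333.3°, groundspeed=138.7 kt
Leg 2: heading=311.1°, groundspeed=153.9 kt
Leg 3: heading=233.7°, groundspeed=174.3 kt
Leg 4: heading=4.6°, groundspeed=114.1 kt
Leg 5: heading=199.3°, groundspeed=164.2 kt
Leg 6: heading=47.0°, groundspeed=86.8 kt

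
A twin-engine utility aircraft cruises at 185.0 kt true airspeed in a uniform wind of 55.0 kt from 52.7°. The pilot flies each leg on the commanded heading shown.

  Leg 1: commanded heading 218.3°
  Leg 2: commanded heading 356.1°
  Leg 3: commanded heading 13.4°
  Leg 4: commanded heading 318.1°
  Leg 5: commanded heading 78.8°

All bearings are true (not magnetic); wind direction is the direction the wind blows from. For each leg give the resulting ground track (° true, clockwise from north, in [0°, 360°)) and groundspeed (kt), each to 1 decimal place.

Leg 1: heading 218.3°; drift +3.3° → track 221.6°, groundspeed 238.7 kt
Leg 2: heading 356.1°; drift -16.5° → track 339.6°, groundspeed 161.4 kt
Leg 3: heading 13.4°; drift -13.7° → track 359.7°, groundspeed 146.6 kt
Leg 4: heading 318.1°; drift -16.1° → track 302.0°, groundspeed 197.2 kt
Leg 5: heading 78.8°; drift +10.1° → track 88.9°, groundspeed 137.8 kt

Leg 1: track=221.6°, groundspeed=238.7 kt
Leg 2: track=339.6°, groundspeed=161.4 kt
Leg 3: track=359.7°, groundspeed=146.6 kt
Leg 4: track=302.0°, groundspeed=197.2 kt
Leg 5: track=88.9°, groundspeed=137.8 kt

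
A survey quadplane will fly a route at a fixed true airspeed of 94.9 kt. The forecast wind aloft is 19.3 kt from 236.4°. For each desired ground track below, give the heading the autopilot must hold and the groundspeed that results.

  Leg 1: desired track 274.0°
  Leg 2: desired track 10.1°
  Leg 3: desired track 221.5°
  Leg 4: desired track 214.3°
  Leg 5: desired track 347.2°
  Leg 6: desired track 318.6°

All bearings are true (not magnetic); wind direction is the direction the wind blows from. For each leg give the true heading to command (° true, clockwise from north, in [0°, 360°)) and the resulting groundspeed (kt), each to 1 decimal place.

Leg 1: heading=266.9°, groundspeed=78.9 kt
Leg 2: heading=1.6°, groundspeed=107.2 kt
Leg 3: heading=224.5°, groundspeed=76.1 kt
Leg 4: heading=218.7°, groundspeed=76.7 kt
Leg 5: heading=336.2°, groundspeed=100.0 kt
Leg 6: heading=307.0°, groundspeed=90.3 kt

Leg 1: desired track 274.0°; wind correction -7.1° → command heading 266.9°, groundspeed 78.9 kt
Leg 2: desired track 10.1°; wind correction -8.5° → command heading 1.6°, groundspeed 107.2 kt
Leg 3: desired track 221.5°; wind correction +3.0° → command heading 224.5°, groundspeed 76.1 kt
Leg 4: desired track 214.3°; wind correction +4.4° → command heading 218.7°, groundspeed 76.7 kt
Leg 5: desired track 347.2°; wind correction -11.0° → command heading 336.2°, groundspeed 100.0 kt
Leg 6: desired track 318.6°; wind correction -11.6° → command heading 307.0°, groundspeed 90.3 kt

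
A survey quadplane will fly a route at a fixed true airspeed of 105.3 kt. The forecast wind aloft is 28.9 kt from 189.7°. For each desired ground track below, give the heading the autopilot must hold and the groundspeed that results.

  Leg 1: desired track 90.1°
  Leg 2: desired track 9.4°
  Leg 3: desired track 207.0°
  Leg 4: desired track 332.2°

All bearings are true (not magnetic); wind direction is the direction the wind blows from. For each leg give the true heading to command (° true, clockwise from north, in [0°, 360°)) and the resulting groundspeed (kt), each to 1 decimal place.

Leg 1: heading=105.8°, groundspeed=106.2 kt
Leg 2: heading=9.3°, groundspeed=134.2 kt
Leg 3: heading=202.3°, groundspeed=77.4 kt
Leg 4: heading=322.6°, groundspeed=126.7 kt

Leg 1: desired track 90.1°; wind correction +15.7° → command heading 105.8°, groundspeed 106.2 kt
Leg 2: desired track 9.4°; wind correction -0.1° → command heading 9.3°, groundspeed 134.2 kt
Leg 3: desired track 207.0°; wind correction -4.7° → command heading 202.3°, groundspeed 77.4 kt
Leg 4: desired track 332.2°; wind correction -9.6° → command heading 322.6°, groundspeed 126.7 kt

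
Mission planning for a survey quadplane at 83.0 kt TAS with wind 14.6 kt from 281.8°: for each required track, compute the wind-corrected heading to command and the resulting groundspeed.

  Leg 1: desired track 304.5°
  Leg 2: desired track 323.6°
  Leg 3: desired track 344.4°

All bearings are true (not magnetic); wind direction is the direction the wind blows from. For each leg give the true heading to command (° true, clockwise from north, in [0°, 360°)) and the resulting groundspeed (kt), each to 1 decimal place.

Leg 1: desired track 304.5°; wind correction -3.9° → command heading 300.6°, groundspeed 69.3 kt
Leg 2: desired track 323.6°; wind correction -6.7° → command heading 316.9°, groundspeed 71.5 kt
Leg 3: desired track 344.4°; wind correction -9.0° → command heading 335.4°, groundspeed 75.3 kt

Leg 1: heading=300.6°, groundspeed=69.3 kt
Leg 2: heading=316.9°, groundspeed=71.5 kt
Leg 3: heading=335.4°, groundspeed=75.3 kt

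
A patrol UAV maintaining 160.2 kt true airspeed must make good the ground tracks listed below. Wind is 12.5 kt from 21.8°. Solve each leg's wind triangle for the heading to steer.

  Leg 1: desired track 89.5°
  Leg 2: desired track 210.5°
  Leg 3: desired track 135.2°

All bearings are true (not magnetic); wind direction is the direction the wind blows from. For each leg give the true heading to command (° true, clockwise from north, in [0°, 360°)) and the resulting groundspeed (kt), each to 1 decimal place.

Leg 1: desired track 89.5°; wind correction -4.1° → command heading 85.4°, groundspeed 155.0 kt
Leg 2: desired track 210.5°; wind correction +0.7° → command heading 211.2°, groundspeed 172.5 kt
Leg 3: desired track 135.2°; wind correction -4.1° → command heading 131.1°, groundspeed 164.8 kt

Leg 1: heading=85.4°, groundspeed=155.0 kt
Leg 2: heading=211.2°, groundspeed=172.5 kt
Leg 3: heading=131.1°, groundspeed=164.8 kt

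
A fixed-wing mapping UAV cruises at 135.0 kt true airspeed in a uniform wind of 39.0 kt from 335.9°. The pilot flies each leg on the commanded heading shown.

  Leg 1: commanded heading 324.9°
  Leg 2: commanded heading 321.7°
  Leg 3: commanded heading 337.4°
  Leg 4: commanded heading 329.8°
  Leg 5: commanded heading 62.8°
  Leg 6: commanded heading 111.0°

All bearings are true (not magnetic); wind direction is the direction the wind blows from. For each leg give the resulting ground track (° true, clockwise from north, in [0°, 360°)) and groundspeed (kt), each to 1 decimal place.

Leg 1: track=320.5°, groundspeed=97.0 kt
Leg 2: track=316.1°, groundspeed=97.7 kt
Leg 3: track=338.0°, groundspeed=96.0 kt
Leg 4: track=327.3°, groundspeed=96.3 kt
Leg 5: track=79.1°, groundspeed=138.5 kt
Leg 6: track=120.6°, groundspeed=164.9 kt

Leg 1: heading 324.9°; drift -4.4° → track 320.5°, groundspeed 97.0 kt
Leg 2: heading 321.7°; drift -5.6° → track 316.1°, groundspeed 97.7 kt
Leg 3: heading 337.4°; drift +0.6° → track 338.0°, groundspeed 96.0 kt
Leg 4: heading 329.8°; drift -2.5° → track 327.3°, groundspeed 96.3 kt
Leg 5: heading 62.8°; drift +16.3° → track 79.1°, groundspeed 138.5 kt
Leg 6: heading 111.0°; drift +9.6° → track 120.6°, groundspeed 164.9 kt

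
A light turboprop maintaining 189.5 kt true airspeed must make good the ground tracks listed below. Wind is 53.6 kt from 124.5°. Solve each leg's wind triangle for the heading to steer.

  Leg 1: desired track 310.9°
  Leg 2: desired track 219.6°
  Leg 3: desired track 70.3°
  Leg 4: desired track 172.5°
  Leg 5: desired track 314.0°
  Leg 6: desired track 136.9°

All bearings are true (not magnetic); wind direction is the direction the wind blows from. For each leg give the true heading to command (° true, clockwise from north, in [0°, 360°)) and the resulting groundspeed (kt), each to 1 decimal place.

Leg 1: heading=312.7°, groundspeed=242.7 kt
Leg 2: heading=203.2°, groundspeed=186.6 kt
Leg 3: heading=83.6°, groundspeed=153.1 kt
Leg 4: heading=160.4°, groundspeed=149.4 kt
Leg 5: heading=316.7°, groundspeed=242.2 kt
Leg 6: heading=133.4°, groundspeed=136.8 kt

Leg 1: desired track 310.9°; wind correction +1.8° → command heading 312.7°, groundspeed 242.7 kt
Leg 2: desired track 219.6°; wind correction -16.4° → command heading 203.2°, groundspeed 186.6 kt
Leg 3: desired track 70.3°; wind correction +13.3° → command heading 83.6°, groundspeed 153.1 kt
Leg 4: desired track 172.5°; wind correction -12.1° → command heading 160.4°, groundspeed 149.4 kt
Leg 5: desired track 314.0°; wind correction +2.7° → command heading 316.7°, groundspeed 242.2 kt
Leg 6: desired track 136.9°; wind correction -3.5° → command heading 133.4°, groundspeed 136.8 kt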